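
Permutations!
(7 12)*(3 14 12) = [0, 1, 2, 14, 4, 5, 6, 3, 8, 9, 10, 11, 7, 13, 12] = (3 14 12 7)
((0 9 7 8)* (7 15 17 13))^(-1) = (0 8 7 13 17 15 9)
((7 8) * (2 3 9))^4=(2 3 9)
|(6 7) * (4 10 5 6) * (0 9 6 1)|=|(0 9 6 7 4 10 5 1)|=8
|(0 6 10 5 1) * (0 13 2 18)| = |(0 6 10 5 1 13 2 18)| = 8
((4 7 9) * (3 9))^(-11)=((3 9 4 7))^(-11)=(3 9 4 7)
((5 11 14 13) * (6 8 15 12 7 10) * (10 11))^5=(5 12)(6 11)(7 10)(8 14)(13 15)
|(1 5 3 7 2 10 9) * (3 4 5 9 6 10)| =6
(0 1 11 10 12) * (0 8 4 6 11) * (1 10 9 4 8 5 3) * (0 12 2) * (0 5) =[10, 12, 5, 1, 6, 3, 11, 7, 8, 4, 2, 9, 0] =(0 10 2 5 3 1 12)(4 6 11 9)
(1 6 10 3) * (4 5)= (1 6 10 3)(4 5)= [0, 6, 2, 1, 5, 4, 10, 7, 8, 9, 3]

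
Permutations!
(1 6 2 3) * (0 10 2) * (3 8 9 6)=[10, 3, 8, 1, 4, 5, 0, 7, 9, 6, 2]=(0 10 2 8 9 6)(1 3)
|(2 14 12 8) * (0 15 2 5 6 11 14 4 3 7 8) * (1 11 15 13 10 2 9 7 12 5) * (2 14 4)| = 15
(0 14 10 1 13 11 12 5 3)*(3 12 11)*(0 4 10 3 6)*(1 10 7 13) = (0 14 3 4 7 13 6)(5 12) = [14, 1, 2, 4, 7, 12, 0, 13, 8, 9, 10, 11, 5, 6, 3]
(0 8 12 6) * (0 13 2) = (0 8 12 6 13 2) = [8, 1, 0, 3, 4, 5, 13, 7, 12, 9, 10, 11, 6, 2]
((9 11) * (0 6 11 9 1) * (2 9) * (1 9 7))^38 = (0 9 1 11 7 6 2)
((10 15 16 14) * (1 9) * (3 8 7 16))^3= ((1 9)(3 8 7 16 14 10 15))^3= (1 9)(3 16 15 7 10 8 14)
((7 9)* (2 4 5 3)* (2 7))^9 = ((2 4 5 3 7 9))^9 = (2 3)(4 7)(5 9)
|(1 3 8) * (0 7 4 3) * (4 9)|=7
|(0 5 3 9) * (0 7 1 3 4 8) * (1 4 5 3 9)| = |(0 3 1 9 7 4 8)| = 7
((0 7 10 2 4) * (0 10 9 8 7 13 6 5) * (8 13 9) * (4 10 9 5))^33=((0 5)(2 10)(4 9 13 6)(7 8))^33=(0 5)(2 10)(4 9 13 6)(7 8)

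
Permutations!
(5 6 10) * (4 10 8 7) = [0, 1, 2, 3, 10, 6, 8, 4, 7, 9, 5] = (4 10 5 6 8 7)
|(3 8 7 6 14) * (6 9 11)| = |(3 8 7 9 11 6 14)| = 7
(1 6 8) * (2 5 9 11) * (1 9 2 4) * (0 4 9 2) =(0 4 1 6 8 2 5)(9 11) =[4, 6, 5, 3, 1, 0, 8, 7, 2, 11, 10, 9]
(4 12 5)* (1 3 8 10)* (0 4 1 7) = (0 4 12 5 1 3 8 10 7) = [4, 3, 2, 8, 12, 1, 6, 0, 10, 9, 7, 11, 5]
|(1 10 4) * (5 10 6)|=5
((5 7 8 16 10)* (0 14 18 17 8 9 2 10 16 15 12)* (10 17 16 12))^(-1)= (0 12 16 18 14)(2 9 7 5 10 15 8 17)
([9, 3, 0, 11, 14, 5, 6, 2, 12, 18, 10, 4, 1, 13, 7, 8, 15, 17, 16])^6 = (0 12 7 15 4 18 3)(1 2 8 14 16 11 9)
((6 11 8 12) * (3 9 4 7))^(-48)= ((3 9 4 7)(6 11 8 12))^(-48)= (12)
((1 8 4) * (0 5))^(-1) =((0 5)(1 8 4))^(-1) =(0 5)(1 4 8)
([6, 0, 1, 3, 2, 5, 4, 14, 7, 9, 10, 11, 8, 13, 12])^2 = (0 4 1 6 2)(7 12)(8 14)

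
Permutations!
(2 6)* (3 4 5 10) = (2 6)(3 4 5 10) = [0, 1, 6, 4, 5, 10, 2, 7, 8, 9, 3]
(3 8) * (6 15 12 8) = (3 6 15 12 8) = [0, 1, 2, 6, 4, 5, 15, 7, 3, 9, 10, 11, 8, 13, 14, 12]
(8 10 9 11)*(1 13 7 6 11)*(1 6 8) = (1 13 7 8 10 9 6 11) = [0, 13, 2, 3, 4, 5, 11, 8, 10, 6, 9, 1, 12, 7]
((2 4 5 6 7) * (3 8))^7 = (2 5 7 4 6)(3 8)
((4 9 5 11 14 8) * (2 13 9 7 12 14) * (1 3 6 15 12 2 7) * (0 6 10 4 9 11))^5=((0 6 15 12 14 8 9 5)(1 3 10 4)(2 13 11 7))^5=(0 8 15 5 14 6 9 12)(1 3 10 4)(2 13 11 7)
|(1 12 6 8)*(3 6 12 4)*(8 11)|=6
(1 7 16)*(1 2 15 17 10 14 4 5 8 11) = [0, 7, 15, 3, 5, 8, 6, 16, 11, 9, 14, 1, 12, 13, 4, 17, 2, 10] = (1 7 16 2 15 17 10 14 4 5 8 11)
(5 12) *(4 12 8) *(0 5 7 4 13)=(0 5 8 13)(4 12 7)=[5, 1, 2, 3, 12, 8, 6, 4, 13, 9, 10, 11, 7, 0]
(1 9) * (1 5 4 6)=[0, 9, 2, 3, 6, 4, 1, 7, 8, 5]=(1 9 5 4 6)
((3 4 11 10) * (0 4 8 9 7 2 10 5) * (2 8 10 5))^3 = (0 2 4 5 11)(3 10)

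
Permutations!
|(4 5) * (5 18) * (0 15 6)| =3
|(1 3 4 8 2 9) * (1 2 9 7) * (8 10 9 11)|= |(1 3 4 10 9 2 7)(8 11)|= 14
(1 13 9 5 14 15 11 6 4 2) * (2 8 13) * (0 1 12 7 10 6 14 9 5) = [1, 2, 12, 3, 8, 9, 4, 10, 13, 0, 6, 14, 7, 5, 15, 11] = (0 1 2 12 7 10 6 4 8 13 5 9)(11 14 15)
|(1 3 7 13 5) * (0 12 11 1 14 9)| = 10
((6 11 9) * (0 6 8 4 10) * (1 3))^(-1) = ((0 6 11 9 8 4 10)(1 3))^(-1) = (0 10 4 8 9 11 6)(1 3)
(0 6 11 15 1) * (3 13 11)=[6, 0, 2, 13, 4, 5, 3, 7, 8, 9, 10, 15, 12, 11, 14, 1]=(0 6 3 13 11 15 1)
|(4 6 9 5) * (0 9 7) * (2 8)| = 6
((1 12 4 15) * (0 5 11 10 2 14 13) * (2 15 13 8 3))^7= ((0 5 11 10 15 1 12 4 13)(2 14 8 3))^7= (0 4 1 10 5 13 12 15 11)(2 3 8 14)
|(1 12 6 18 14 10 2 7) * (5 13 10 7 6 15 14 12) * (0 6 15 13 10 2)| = |(0 6 18 12 13 2 15 14 7 1 5 10)| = 12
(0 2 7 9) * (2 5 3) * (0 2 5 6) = [6, 1, 7, 5, 4, 3, 0, 9, 8, 2] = (0 6)(2 7 9)(3 5)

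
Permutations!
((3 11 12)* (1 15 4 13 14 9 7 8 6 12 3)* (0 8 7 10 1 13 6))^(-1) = (0 8)(1 10 9 14 13 12 6 4 15)(3 11)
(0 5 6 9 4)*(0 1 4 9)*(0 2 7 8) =(9)(0 5 6 2 7 8)(1 4) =[5, 4, 7, 3, 1, 6, 2, 8, 0, 9]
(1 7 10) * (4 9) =(1 7 10)(4 9) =[0, 7, 2, 3, 9, 5, 6, 10, 8, 4, 1]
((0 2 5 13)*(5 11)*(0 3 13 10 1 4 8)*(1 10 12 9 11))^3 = (0 4 2 8 1)(3 13)(5 11 9 12)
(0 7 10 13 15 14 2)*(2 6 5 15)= (0 7 10 13 2)(5 15 14 6)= [7, 1, 0, 3, 4, 15, 5, 10, 8, 9, 13, 11, 12, 2, 6, 14]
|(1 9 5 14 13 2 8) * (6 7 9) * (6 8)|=14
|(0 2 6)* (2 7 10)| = 5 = |(0 7 10 2 6)|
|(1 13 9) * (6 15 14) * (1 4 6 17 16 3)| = |(1 13 9 4 6 15 14 17 16 3)| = 10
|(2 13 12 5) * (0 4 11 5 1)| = 8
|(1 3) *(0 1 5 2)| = 5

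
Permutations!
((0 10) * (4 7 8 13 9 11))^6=((0 10)(4 7 8 13 9 11))^6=(13)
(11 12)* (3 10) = (3 10)(11 12) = [0, 1, 2, 10, 4, 5, 6, 7, 8, 9, 3, 12, 11]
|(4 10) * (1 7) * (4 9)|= |(1 7)(4 10 9)|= 6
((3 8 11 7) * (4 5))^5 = ((3 8 11 7)(4 5))^5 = (3 8 11 7)(4 5)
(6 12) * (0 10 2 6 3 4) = (0 10 2 6 12 3 4) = [10, 1, 6, 4, 0, 5, 12, 7, 8, 9, 2, 11, 3]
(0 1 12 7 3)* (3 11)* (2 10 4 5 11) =(0 1 12 7 2 10 4 5 11 3) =[1, 12, 10, 0, 5, 11, 6, 2, 8, 9, 4, 3, 7]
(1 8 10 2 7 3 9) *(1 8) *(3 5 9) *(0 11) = (0 11)(2 7 5 9 8 10) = [11, 1, 7, 3, 4, 9, 6, 5, 10, 8, 2, 0]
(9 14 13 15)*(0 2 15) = [2, 1, 15, 3, 4, 5, 6, 7, 8, 14, 10, 11, 12, 0, 13, 9] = (0 2 15 9 14 13)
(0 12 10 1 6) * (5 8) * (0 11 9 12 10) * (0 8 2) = (0 10 1 6 11 9 12 8 5 2) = [10, 6, 0, 3, 4, 2, 11, 7, 5, 12, 1, 9, 8]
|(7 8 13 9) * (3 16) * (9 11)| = |(3 16)(7 8 13 11 9)| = 10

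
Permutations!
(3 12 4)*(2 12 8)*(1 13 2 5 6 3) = (1 13 2 12 4)(3 8 5 6) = [0, 13, 12, 8, 1, 6, 3, 7, 5, 9, 10, 11, 4, 2]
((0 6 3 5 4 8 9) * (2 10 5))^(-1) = (0 9 8 4 5 10 2 3 6)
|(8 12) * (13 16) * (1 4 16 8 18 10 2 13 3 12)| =10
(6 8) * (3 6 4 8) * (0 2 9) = [2, 1, 9, 6, 8, 5, 3, 7, 4, 0] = (0 2 9)(3 6)(4 8)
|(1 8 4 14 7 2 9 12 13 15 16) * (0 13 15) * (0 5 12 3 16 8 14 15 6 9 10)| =39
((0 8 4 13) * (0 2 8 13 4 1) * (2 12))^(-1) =((0 13 12 2 8 1))^(-1) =(0 1 8 2 12 13)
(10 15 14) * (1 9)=(1 9)(10 15 14)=[0, 9, 2, 3, 4, 5, 6, 7, 8, 1, 15, 11, 12, 13, 10, 14]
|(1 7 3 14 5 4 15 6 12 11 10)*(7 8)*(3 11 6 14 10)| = |(1 8 7 11 3 10)(4 15 14 5)(6 12)| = 12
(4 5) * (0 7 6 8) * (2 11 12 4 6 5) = (0 7 5 6 8)(2 11 12 4) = [7, 1, 11, 3, 2, 6, 8, 5, 0, 9, 10, 12, 4]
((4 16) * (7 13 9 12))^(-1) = (4 16)(7 12 9 13)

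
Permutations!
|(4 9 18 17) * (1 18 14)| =|(1 18 17 4 9 14)| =6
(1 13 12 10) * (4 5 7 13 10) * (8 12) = (1 10)(4 5 7 13 8 12) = [0, 10, 2, 3, 5, 7, 6, 13, 12, 9, 1, 11, 4, 8]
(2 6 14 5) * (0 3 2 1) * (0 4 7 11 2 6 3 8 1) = [8, 4, 3, 6, 7, 0, 14, 11, 1, 9, 10, 2, 12, 13, 5] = (0 8 1 4 7 11 2 3 6 14 5)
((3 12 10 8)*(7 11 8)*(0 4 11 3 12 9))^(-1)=(0 9 3 7 10 12 8 11 4)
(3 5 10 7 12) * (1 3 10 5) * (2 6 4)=(1 3)(2 6 4)(7 12 10)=[0, 3, 6, 1, 2, 5, 4, 12, 8, 9, 7, 11, 10]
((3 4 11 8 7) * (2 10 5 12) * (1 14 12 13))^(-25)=((1 14 12 2 10 5 13)(3 4 11 8 7))^(-25)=(1 2 13 12 5 14 10)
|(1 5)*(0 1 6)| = |(0 1 5 6)| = 4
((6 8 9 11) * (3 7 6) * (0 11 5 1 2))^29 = ((0 11 3 7 6 8 9 5 1 2))^29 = (0 2 1 5 9 8 6 7 3 11)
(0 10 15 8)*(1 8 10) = [1, 8, 2, 3, 4, 5, 6, 7, 0, 9, 15, 11, 12, 13, 14, 10] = (0 1 8)(10 15)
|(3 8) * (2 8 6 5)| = 5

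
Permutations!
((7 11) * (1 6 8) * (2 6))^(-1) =(1 8 6 2)(7 11)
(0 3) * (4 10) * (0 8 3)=[0, 1, 2, 8, 10, 5, 6, 7, 3, 9, 4]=(3 8)(4 10)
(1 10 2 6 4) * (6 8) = (1 10 2 8 6 4) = [0, 10, 8, 3, 1, 5, 4, 7, 6, 9, 2]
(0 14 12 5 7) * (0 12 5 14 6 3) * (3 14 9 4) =(0 6 14 5 7 12 9 4 3) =[6, 1, 2, 0, 3, 7, 14, 12, 8, 4, 10, 11, 9, 13, 5]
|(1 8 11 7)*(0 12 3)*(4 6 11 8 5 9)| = 21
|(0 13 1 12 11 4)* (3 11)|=7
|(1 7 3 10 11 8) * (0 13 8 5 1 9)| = |(0 13 8 9)(1 7 3 10 11 5)| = 12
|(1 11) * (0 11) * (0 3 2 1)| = 6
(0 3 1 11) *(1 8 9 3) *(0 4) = (0 1 11 4)(3 8 9) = [1, 11, 2, 8, 0, 5, 6, 7, 9, 3, 10, 4]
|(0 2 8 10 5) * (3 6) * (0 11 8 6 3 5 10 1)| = 7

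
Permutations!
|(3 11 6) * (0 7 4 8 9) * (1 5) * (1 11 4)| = 10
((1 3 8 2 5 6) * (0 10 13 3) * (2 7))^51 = (0 10 13 3 8 7 2 5 6 1)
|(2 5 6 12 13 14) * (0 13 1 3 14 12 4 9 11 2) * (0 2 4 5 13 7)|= 6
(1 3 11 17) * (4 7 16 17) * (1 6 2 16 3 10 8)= (1 10 8)(2 16 17 6)(3 11 4 7)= [0, 10, 16, 11, 7, 5, 2, 3, 1, 9, 8, 4, 12, 13, 14, 15, 17, 6]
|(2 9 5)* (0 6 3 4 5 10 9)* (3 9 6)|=|(0 3 4 5 2)(6 9 10)|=15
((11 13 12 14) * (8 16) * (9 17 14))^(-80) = ((8 16)(9 17 14 11 13 12))^(-80) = (9 13 14)(11 17 12)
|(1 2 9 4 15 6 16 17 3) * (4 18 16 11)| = |(1 2 9 18 16 17 3)(4 15 6 11)| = 28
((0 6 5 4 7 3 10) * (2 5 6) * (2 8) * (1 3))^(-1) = ((0 8 2 5 4 7 1 3 10))^(-1) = (0 10 3 1 7 4 5 2 8)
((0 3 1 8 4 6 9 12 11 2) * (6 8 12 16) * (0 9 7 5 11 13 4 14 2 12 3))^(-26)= ((1 3)(2 9 16 6 7 5 11 12 13 4 8 14))^(-26)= (2 8 13 11 7 16)(4 12 5 6 9 14)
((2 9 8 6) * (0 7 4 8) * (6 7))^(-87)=(0 6 2 9)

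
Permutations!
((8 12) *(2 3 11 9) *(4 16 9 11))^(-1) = ((2 3 4 16 9)(8 12))^(-1) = (2 9 16 4 3)(8 12)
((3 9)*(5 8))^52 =(9)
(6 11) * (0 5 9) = (0 5 9)(6 11) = [5, 1, 2, 3, 4, 9, 11, 7, 8, 0, 10, 6]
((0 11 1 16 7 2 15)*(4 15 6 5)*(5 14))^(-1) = (0 15 4 5 14 6 2 7 16 1 11)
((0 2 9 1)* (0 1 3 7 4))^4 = (0 7 9)(2 4 3)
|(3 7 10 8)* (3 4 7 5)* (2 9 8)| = 6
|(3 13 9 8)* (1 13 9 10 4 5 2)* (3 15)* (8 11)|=|(1 13 10 4 5 2)(3 9 11 8 15)|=30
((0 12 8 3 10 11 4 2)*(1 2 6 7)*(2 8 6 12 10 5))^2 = ((0 10 11 4 12 6 7 1 8 3 5 2))^2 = (0 11 12 7 8 5)(1 3 2 10 4 6)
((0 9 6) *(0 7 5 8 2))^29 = (0 9 6 7 5 8 2) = ((0 9 6 7 5 8 2))^29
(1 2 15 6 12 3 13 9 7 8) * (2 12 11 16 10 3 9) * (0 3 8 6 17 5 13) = (0 3)(1 12 9 7 6 11 16 10 8)(2 15 17 5 13) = [3, 12, 15, 0, 4, 13, 11, 6, 1, 7, 8, 16, 9, 2, 14, 17, 10, 5]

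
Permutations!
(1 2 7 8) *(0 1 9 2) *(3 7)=(0 1)(2 3 7 8 9)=[1, 0, 3, 7, 4, 5, 6, 8, 9, 2]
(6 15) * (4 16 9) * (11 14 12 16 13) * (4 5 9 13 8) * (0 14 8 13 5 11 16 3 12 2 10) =(0 14 2 10)(3 12)(4 13 16 5 9 11 8)(6 15) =[14, 1, 10, 12, 13, 9, 15, 7, 4, 11, 0, 8, 3, 16, 2, 6, 5]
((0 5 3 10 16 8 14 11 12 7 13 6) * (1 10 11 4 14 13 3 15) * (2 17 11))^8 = ((0 5 15 1 10 16 8 13 6)(2 17 11 12 7 3)(4 14))^8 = (0 6 13 8 16 10 1 15 5)(2 11 7)(3 17 12)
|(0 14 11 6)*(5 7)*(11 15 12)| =|(0 14 15 12 11 6)(5 7)| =6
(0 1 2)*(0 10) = (0 1 2 10) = [1, 2, 10, 3, 4, 5, 6, 7, 8, 9, 0]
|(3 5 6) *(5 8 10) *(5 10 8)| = 3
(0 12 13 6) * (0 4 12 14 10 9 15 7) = (0 14 10 9 15 7)(4 12 13 6) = [14, 1, 2, 3, 12, 5, 4, 0, 8, 15, 9, 11, 13, 6, 10, 7]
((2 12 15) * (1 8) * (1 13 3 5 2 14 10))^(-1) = ((1 8 13 3 5 2 12 15 14 10))^(-1) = (1 10 14 15 12 2 5 3 13 8)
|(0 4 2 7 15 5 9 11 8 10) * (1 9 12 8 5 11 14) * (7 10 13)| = 84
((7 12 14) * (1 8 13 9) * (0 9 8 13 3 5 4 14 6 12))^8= ((0 9 1 13 8 3 5 4 14 7)(6 12))^8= (0 14 5 8 1)(3 13 9 7 4)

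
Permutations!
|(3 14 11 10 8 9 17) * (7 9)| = |(3 14 11 10 8 7 9 17)| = 8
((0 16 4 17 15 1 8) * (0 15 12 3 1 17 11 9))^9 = ((0 16 4 11 9)(1 8 15 17 12 3))^9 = (0 9 11 4 16)(1 17)(3 15)(8 12)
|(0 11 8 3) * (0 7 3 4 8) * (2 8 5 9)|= 10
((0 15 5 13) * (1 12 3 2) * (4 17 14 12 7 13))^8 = (0 2 17)(1 14 15)(3 4 13)(5 7 12)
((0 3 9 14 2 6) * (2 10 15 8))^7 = ((0 3 9 14 10 15 8 2 6))^7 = (0 2 15 14 3 6 8 10 9)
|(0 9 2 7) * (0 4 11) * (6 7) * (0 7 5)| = 15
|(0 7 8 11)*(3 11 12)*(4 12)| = 7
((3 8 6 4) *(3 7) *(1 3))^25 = ((1 3 8 6 4 7))^25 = (1 3 8 6 4 7)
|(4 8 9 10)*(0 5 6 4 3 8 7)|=20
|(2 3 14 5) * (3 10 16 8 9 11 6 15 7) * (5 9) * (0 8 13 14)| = 14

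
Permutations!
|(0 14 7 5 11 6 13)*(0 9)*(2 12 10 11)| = 11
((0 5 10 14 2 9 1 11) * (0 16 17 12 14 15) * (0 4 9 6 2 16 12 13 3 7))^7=((0 5 10 15 4 9 1 11 12 14 16 17 13 3 7)(2 6))^7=(0 11 7 1 3 9 13 4 17 15 16 10 14 5 12)(2 6)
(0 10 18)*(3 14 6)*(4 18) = [10, 1, 2, 14, 18, 5, 3, 7, 8, 9, 4, 11, 12, 13, 6, 15, 16, 17, 0] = (0 10 4 18)(3 14 6)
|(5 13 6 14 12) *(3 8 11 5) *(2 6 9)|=|(2 6 14 12 3 8 11 5 13 9)|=10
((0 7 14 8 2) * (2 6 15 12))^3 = (0 8 12 7 6 2 14 15)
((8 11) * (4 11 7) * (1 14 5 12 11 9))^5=((1 14 5 12 11 8 7 4 9))^5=(1 8 14 7 5 4 12 9 11)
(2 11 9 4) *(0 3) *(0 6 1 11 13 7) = (0 3 6 1 11 9 4 2 13 7) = [3, 11, 13, 6, 2, 5, 1, 0, 8, 4, 10, 9, 12, 7]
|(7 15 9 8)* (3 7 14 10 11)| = 8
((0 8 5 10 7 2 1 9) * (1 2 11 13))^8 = (0 9 1 13 11 7 10 5 8)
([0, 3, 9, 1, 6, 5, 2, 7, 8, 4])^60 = (9)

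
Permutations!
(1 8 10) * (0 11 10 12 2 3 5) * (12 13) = (0 11 10 1 8 13 12 2 3 5) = [11, 8, 3, 5, 4, 0, 6, 7, 13, 9, 1, 10, 2, 12]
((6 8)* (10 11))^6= (11)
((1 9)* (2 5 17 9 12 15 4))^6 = (1 17 2 15)(4 12 9 5)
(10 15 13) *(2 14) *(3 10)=(2 14)(3 10 15 13)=[0, 1, 14, 10, 4, 5, 6, 7, 8, 9, 15, 11, 12, 3, 2, 13]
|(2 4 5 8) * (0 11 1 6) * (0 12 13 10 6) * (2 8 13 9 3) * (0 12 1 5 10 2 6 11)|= 30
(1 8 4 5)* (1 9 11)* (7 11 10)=(1 8 4 5 9 10 7 11)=[0, 8, 2, 3, 5, 9, 6, 11, 4, 10, 7, 1]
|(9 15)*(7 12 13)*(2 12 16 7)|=6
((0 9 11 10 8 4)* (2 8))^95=(0 2 9 8 11 4 10)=((0 9 11 10 2 8 4))^95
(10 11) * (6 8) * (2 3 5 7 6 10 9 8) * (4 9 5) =[0, 1, 3, 4, 9, 7, 2, 6, 10, 8, 11, 5] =(2 3 4 9 8 10 11 5 7 6)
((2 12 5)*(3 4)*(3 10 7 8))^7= ((2 12 5)(3 4 10 7 8))^7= (2 12 5)(3 10 8 4 7)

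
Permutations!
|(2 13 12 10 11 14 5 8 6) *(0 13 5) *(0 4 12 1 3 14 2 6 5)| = 10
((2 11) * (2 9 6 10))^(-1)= (2 10 6 9 11)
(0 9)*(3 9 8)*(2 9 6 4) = (0 8 3 6 4 2 9) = [8, 1, 9, 6, 2, 5, 4, 7, 3, 0]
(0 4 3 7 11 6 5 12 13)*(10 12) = [4, 1, 2, 7, 3, 10, 5, 11, 8, 9, 12, 6, 13, 0] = (0 4 3 7 11 6 5 10 12 13)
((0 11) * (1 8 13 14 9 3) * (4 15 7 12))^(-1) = (0 11)(1 3 9 14 13 8)(4 12 7 15)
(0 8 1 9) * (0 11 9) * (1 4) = (0 8 4 1)(9 11) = [8, 0, 2, 3, 1, 5, 6, 7, 4, 11, 10, 9]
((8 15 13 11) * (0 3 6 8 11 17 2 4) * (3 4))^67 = (0 4)(2 15 3 13 6 17 8)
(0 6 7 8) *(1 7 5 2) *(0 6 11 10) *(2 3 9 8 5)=(0 11 10)(1 7 5 3 9 8 6 2)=[11, 7, 1, 9, 4, 3, 2, 5, 6, 8, 0, 10]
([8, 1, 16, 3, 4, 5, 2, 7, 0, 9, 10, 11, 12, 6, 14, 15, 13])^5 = (0 8)(2 16 13 6)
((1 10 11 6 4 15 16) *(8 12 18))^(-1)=((1 10 11 6 4 15 16)(8 12 18))^(-1)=(1 16 15 4 6 11 10)(8 18 12)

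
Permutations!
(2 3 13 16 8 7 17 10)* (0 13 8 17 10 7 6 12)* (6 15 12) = (0 13 16 17 7 10 2 3 8 15 12) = [13, 1, 3, 8, 4, 5, 6, 10, 15, 9, 2, 11, 0, 16, 14, 12, 17, 7]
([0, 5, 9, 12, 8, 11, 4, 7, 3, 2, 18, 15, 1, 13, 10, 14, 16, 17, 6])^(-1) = (1 12 3 8 4 6 18 10 14 15 11 5)(2 9)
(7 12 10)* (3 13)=(3 13)(7 12 10)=[0, 1, 2, 13, 4, 5, 6, 12, 8, 9, 7, 11, 10, 3]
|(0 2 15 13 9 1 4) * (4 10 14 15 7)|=12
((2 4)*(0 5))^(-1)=(0 5)(2 4)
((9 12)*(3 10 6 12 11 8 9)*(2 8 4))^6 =((2 8 9 11 4)(3 10 6 12))^6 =(2 8 9 11 4)(3 6)(10 12)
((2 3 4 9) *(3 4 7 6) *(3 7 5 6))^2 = (2 9 4)(3 6)(5 7)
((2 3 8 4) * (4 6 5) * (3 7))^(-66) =(2 6 7 5 3 4 8)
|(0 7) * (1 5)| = 2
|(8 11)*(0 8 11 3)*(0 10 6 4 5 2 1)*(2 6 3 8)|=6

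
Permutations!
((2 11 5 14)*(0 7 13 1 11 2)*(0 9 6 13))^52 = (1 14 13 5 6 11 9)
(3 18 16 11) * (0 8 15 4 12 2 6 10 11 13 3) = [8, 1, 6, 18, 12, 5, 10, 7, 15, 9, 11, 0, 2, 3, 14, 4, 13, 17, 16] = (0 8 15 4 12 2 6 10 11)(3 18 16 13)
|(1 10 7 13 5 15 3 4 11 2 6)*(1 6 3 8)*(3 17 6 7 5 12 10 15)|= |(1 15 8)(2 17 6 7 13 12 10 5 3 4 11)|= 33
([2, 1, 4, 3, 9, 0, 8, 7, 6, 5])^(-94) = (0 2 4 9 5)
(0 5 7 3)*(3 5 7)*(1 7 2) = (0 2 1 7 5 3) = [2, 7, 1, 0, 4, 3, 6, 5]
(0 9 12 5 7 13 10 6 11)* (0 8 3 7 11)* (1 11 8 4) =(0 9 12 5 8 3 7 13 10 6)(1 11 4) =[9, 11, 2, 7, 1, 8, 0, 13, 3, 12, 6, 4, 5, 10]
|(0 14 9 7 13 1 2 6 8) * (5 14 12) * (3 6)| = |(0 12 5 14 9 7 13 1 2 3 6 8)| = 12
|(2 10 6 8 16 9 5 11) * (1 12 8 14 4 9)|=8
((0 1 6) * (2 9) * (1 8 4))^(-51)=((0 8 4 1 6)(2 9))^(-51)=(0 6 1 4 8)(2 9)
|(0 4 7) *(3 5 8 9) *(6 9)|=15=|(0 4 7)(3 5 8 6 9)|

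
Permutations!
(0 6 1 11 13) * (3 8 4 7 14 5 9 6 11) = (0 11 13)(1 3 8 4 7 14 5 9 6) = [11, 3, 2, 8, 7, 9, 1, 14, 4, 6, 10, 13, 12, 0, 5]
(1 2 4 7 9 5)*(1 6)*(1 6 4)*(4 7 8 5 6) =(1 2)(4 8 5 7 9 6) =[0, 2, 1, 3, 8, 7, 4, 9, 5, 6]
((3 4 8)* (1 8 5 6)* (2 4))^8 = (1 8 3 2 4 5 6)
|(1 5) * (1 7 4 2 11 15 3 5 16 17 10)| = 28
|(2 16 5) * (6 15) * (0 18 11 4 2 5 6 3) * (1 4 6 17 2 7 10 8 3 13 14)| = 39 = |(0 18 11 6 15 13 14 1 4 7 10 8 3)(2 16 17)|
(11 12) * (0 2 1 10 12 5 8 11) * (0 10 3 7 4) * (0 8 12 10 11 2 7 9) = [7, 3, 1, 9, 8, 12, 6, 4, 2, 0, 10, 5, 11] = (0 7 4 8 2 1 3 9)(5 12 11)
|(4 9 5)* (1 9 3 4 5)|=2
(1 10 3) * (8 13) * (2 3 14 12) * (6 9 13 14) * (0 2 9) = (0 2 3 1 10 6)(8 14 12 9 13) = [2, 10, 3, 1, 4, 5, 0, 7, 14, 13, 6, 11, 9, 8, 12]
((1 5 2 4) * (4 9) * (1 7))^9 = ((1 5 2 9 4 7))^9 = (1 9)(2 7)(4 5)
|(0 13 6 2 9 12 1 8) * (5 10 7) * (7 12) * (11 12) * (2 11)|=|(0 13 6 11 12 1 8)(2 9 7 5 10)|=35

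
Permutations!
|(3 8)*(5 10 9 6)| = |(3 8)(5 10 9 6)| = 4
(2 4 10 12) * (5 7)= (2 4 10 12)(5 7)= [0, 1, 4, 3, 10, 7, 6, 5, 8, 9, 12, 11, 2]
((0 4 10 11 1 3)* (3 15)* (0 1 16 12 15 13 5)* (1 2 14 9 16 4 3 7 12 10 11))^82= ((0 3 2 14 9 16 10 1 13 5)(4 11)(7 12 15))^82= (0 2 9 10 13)(1 5 3 14 16)(7 12 15)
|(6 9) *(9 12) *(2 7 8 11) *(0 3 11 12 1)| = |(0 3 11 2 7 8 12 9 6 1)| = 10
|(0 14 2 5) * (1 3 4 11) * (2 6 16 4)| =10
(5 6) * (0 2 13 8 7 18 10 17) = (0 2 13 8 7 18 10 17)(5 6) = [2, 1, 13, 3, 4, 6, 5, 18, 7, 9, 17, 11, 12, 8, 14, 15, 16, 0, 10]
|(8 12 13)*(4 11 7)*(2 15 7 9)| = |(2 15 7 4 11 9)(8 12 13)| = 6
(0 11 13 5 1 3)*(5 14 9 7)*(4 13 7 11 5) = (0 5 1 3)(4 13 14 9 11 7) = [5, 3, 2, 0, 13, 1, 6, 4, 8, 11, 10, 7, 12, 14, 9]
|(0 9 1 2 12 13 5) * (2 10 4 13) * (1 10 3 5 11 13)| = |(0 9 10 4 1 3 5)(2 12)(11 13)| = 14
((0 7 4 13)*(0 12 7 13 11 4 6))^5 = (13)(4 11)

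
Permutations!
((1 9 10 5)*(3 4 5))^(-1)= ((1 9 10 3 4 5))^(-1)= (1 5 4 3 10 9)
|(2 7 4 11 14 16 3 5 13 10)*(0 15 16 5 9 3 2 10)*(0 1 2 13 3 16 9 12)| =14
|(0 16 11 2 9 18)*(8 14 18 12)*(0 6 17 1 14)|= 35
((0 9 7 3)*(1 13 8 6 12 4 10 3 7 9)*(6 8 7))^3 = (0 7 4)(1 6 10)(3 13 12)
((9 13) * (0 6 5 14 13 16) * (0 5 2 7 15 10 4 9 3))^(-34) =(0 10 14 2 9 3 15 5 6 4 13 7 16)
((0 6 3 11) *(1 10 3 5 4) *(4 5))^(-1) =(0 11 3 10 1 4 6)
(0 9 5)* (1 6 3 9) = (0 1 6 3 9 5) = [1, 6, 2, 9, 4, 0, 3, 7, 8, 5]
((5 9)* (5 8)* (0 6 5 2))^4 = (0 8 5)(2 9 6)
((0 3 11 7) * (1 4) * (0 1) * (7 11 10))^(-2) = ((11)(0 3 10 7 1 4))^(-2) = (11)(0 1 10)(3 4 7)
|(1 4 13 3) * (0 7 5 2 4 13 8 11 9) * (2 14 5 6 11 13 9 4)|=10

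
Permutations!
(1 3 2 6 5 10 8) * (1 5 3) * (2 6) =(3 6)(5 10 8) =[0, 1, 2, 6, 4, 10, 3, 7, 5, 9, 8]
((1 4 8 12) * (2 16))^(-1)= (1 12 8 4)(2 16)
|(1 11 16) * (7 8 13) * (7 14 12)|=15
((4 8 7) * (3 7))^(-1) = (3 8 4 7)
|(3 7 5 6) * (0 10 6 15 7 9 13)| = |(0 10 6 3 9 13)(5 15 7)| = 6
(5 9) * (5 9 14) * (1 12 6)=[0, 12, 2, 3, 4, 14, 1, 7, 8, 9, 10, 11, 6, 13, 5]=(1 12 6)(5 14)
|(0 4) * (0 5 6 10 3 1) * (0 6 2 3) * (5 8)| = |(0 4 8 5 2 3 1 6 10)| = 9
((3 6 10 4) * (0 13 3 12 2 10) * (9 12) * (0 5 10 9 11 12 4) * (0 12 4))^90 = ((0 13 3 6 5 10 12 2 9)(4 11))^90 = (13)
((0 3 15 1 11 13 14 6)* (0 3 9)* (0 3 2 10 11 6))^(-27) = ((0 9 3 15 1 6 2 10 11 13 14))^(-27) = (0 2 9 10 3 11 15 13 1 14 6)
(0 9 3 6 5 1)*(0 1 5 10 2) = (0 9 3 6 10 2) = [9, 1, 0, 6, 4, 5, 10, 7, 8, 3, 2]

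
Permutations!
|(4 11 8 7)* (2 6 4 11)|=|(2 6 4)(7 11 8)|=3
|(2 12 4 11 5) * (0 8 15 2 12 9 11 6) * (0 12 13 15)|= 6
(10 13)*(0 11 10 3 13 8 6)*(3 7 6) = (0 11 10 8 3 13 7 6) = [11, 1, 2, 13, 4, 5, 0, 6, 3, 9, 8, 10, 12, 7]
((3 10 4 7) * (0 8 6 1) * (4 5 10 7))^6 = (10)(0 6)(1 8)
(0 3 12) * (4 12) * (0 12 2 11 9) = (12)(0 3 4 2 11 9) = [3, 1, 11, 4, 2, 5, 6, 7, 8, 0, 10, 9, 12]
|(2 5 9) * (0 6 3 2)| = 6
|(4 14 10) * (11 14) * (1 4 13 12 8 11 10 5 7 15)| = |(1 4 10 13 12 8 11 14 5 7 15)| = 11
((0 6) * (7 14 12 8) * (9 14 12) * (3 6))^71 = (0 6 3)(7 8 12)(9 14)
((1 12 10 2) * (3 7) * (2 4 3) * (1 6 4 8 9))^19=((1 12 10 8 9)(2 6 4 3 7))^19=(1 9 8 10 12)(2 7 3 4 6)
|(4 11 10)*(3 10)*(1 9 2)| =12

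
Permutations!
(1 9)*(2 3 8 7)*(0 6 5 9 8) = (0 6 5 9 1 8 7 2 3) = [6, 8, 3, 0, 4, 9, 5, 2, 7, 1]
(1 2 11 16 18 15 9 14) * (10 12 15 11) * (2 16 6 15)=(1 16 18 11 6 15 9 14)(2 10 12)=[0, 16, 10, 3, 4, 5, 15, 7, 8, 14, 12, 6, 2, 13, 1, 9, 18, 17, 11]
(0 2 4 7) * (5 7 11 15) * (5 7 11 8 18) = (0 2 4 8 18 5 11 15 7) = [2, 1, 4, 3, 8, 11, 6, 0, 18, 9, 10, 15, 12, 13, 14, 7, 16, 17, 5]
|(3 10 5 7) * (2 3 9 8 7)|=|(2 3 10 5)(7 9 8)|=12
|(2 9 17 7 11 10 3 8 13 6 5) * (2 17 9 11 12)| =11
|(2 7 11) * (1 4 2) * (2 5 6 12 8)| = 9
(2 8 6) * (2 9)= [0, 1, 8, 3, 4, 5, 9, 7, 6, 2]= (2 8 6 9)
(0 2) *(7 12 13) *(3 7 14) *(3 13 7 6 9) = (0 2)(3 6 9)(7 12)(13 14) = [2, 1, 0, 6, 4, 5, 9, 12, 8, 3, 10, 11, 7, 14, 13]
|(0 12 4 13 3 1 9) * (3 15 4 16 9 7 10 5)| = |(0 12 16 9)(1 7 10 5 3)(4 13 15)| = 60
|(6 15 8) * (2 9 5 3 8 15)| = |(15)(2 9 5 3 8 6)| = 6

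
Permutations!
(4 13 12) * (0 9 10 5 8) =(0 9 10 5 8)(4 13 12) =[9, 1, 2, 3, 13, 8, 6, 7, 0, 10, 5, 11, 4, 12]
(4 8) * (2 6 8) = (2 6 8 4) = [0, 1, 6, 3, 2, 5, 8, 7, 4]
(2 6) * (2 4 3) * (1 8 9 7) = [0, 8, 6, 2, 3, 5, 4, 1, 9, 7] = (1 8 9 7)(2 6 4 3)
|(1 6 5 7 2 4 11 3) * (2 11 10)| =6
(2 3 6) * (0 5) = (0 5)(2 3 6) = [5, 1, 3, 6, 4, 0, 2]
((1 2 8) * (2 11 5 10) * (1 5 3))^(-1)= (1 3 11)(2 10 5 8)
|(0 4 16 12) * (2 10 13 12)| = 7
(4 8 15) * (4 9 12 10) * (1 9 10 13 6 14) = (1 9 12 13 6 14)(4 8 15 10) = [0, 9, 2, 3, 8, 5, 14, 7, 15, 12, 4, 11, 13, 6, 1, 10]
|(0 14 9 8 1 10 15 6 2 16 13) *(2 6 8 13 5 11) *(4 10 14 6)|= 20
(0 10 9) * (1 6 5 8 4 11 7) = [10, 6, 2, 3, 11, 8, 5, 1, 4, 0, 9, 7] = (0 10 9)(1 6 5 8 4 11 7)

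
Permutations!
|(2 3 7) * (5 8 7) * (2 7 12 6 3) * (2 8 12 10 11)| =4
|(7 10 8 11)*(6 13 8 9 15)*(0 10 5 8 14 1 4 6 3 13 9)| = 8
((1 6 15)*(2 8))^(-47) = ((1 6 15)(2 8))^(-47) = (1 6 15)(2 8)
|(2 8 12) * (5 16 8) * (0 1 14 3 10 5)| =10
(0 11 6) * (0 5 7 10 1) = (0 11 6 5 7 10 1) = [11, 0, 2, 3, 4, 7, 5, 10, 8, 9, 1, 6]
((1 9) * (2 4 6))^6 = ((1 9)(2 4 6))^6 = (9)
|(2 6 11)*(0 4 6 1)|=6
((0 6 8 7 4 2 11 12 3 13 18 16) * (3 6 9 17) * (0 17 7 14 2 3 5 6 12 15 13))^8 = ((0 9 7 4 3)(2 11 15 13 18 16 17 5 6 8 14))^8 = (0 4 9 3 7)(2 6 16 15 14 5 18 11 8 17 13)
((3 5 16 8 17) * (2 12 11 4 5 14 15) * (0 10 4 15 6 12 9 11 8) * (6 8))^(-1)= (0 16 5 4 10)(2 15 11 9)(3 17 8 14)(6 12)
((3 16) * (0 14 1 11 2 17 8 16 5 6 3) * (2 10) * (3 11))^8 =((0 14 1 3 5 6 11 10 2 17 8 16))^8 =(0 2 5)(1 8 11)(3 16 10)(6 14 17)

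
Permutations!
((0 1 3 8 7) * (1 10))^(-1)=(0 7 8 3 1 10)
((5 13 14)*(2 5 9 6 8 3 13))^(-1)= (2 5)(3 8 6 9 14 13)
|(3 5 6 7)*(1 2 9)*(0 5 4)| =6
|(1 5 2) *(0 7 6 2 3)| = 7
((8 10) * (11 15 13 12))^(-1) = (8 10)(11 12 13 15)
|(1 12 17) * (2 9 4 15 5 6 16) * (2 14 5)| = 12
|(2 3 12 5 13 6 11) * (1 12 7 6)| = |(1 12 5 13)(2 3 7 6 11)| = 20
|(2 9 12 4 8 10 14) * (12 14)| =12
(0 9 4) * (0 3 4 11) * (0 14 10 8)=(0 9 11 14 10 8)(3 4)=[9, 1, 2, 4, 3, 5, 6, 7, 0, 11, 8, 14, 12, 13, 10]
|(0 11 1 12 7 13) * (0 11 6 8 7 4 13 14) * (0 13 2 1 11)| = |(0 6 8 7 14 13)(1 12 4 2)| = 12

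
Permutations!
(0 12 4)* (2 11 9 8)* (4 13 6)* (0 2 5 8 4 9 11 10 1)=(0 12 13 6 9 4 2 10 1)(5 8)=[12, 0, 10, 3, 2, 8, 9, 7, 5, 4, 1, 11, 13, 6]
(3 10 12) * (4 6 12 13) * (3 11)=(3 10 13 4 6 12 11)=[0, 1, 2, 10, 6, 5, 12, 7, 8, 9, 13, 3, 11, 4]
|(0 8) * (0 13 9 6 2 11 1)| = 8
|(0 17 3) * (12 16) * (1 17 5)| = |(0 5 1 17 3)(12 16)| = 10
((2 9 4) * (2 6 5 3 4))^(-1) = (2 9)(3 5 6 4) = ((2 9)(3 4 6 5))^(-1)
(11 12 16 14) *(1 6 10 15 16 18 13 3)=(1 6 10 15 16 14 11 12 18 13 3)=[0, 6, 2, 1, 4, 5, 10, 7, 8, 9, 15, 12, 18, 3, 11, 16, 14, 17, 13]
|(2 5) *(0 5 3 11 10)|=6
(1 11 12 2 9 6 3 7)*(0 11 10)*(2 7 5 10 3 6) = [11, 3, 9, 5, 4, 10, 6, 1, 8, 2, 0, 12, 7] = (0 11 12 7 1 3 5 10)(2 9)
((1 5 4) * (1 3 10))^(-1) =(1 10 3 4 5)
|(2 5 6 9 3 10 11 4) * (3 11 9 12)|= |(2 5 6 12 3 10 9 11 4)|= 9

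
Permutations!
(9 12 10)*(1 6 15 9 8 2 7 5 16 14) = (1 6 15 9 12 10 8 2 7 5 16 14) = [0, 6, 7, 3, 4, 16, 15, 5, 2, 12, 8, 11, 10, 13, 1, 9, 14]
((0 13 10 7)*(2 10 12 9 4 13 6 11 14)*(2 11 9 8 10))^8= ((0 6 9 4 13 12 8 10 7)(11 14))^8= (14)(0 7 10 8 12 13 4 9 6)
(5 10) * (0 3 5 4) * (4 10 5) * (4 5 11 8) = (0 3 5 11 8 4) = [3, 1, 2, 5, 0, 11, 6, 7, 4, 9, 10, 8]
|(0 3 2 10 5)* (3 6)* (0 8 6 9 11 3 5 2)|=12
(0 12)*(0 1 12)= (1 12)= [0, 12, 2, 3, 4, 5, 6, 7, 8, 9, 10, 11, 1]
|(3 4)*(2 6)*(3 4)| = 2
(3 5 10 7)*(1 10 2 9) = (1 10 7 3 5 2 9) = [0, 10, 9, 5, 4, 2, 6, 3, 8, 1, 7]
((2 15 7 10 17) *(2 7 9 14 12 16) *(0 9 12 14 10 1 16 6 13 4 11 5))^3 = ((0 9 10 17 7 1 16 2 15 12 6 13 4 11 5))^3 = (0 17 16 12 4)(1 15 13 5 10)(2 6 11 9 7)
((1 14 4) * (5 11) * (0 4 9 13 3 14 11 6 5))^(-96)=(14)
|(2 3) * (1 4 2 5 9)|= |(1 4 2 3 5 9)|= 6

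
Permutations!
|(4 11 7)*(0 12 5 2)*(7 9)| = 4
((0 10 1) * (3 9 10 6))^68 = (0 3 10)(1 6 9)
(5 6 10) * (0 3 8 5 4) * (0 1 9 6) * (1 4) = (0 3 8 5)(1 9 6 10) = [3, 9, 2, 8, 4, 0, 10, 7, 5, 6, 1]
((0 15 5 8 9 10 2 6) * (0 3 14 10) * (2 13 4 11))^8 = (0 8 15 9 5) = ((0 15 5 8 9)(2 6 3 14 10 13 4 11))^8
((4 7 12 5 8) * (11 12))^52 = ((4 7 11 12 5 8))^52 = (4 5 11)(7 8 12)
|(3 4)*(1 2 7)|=|(1 2 7)(3 4)|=6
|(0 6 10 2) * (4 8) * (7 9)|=4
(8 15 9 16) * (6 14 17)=[0, 1, 2, 3, 4, 5, 14, 7, 15, 16, 10, 11, 12, 13, 17, 9, 8, 6]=(6 14 17)(8 15 9 16)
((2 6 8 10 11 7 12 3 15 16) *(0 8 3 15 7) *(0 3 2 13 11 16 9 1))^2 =((0 8 10 16 13 11 3 7 12 15 9 1)(2 6))^2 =(0 10 13 3 12 9)(1 8 16 11 7 15)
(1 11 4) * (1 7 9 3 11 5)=(1 5)(3 11 4 7 9)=[0, 5, 2, 11, 7, 1, 6, 9, 8, 3, 10, 4]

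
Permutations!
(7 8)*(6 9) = (6 9)(7 8) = [0, 1, 2, 3, 4, 5, 9, 8, 7, 6]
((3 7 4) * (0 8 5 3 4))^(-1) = ((0 8 5 3 7))^(-1) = (0 7 3 5 8)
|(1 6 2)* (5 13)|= 6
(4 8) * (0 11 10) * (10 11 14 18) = (0 14 18 10)(4 8) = [14, 1, 2, 3, 8, 5, 6, 7, 4, 9, 0, 11, 12, 13, 18, 15, 16, 17, 10]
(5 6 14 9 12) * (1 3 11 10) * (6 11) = (1 3 6 14 9 12 5 11 10) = [0, 3, 2, 6, 4, 11, 14, 7, 8, 12, 1, 10, 5, 13, 9]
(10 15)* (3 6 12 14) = (3 6 12 14)(10 15) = [0, 1, 2, 6, 4, 5, 12, 7, 8, 9, 15, 11, 14, 13, 3, 10]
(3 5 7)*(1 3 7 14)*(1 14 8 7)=[0, 3, 2, 5, 4, 8, 6, 1, 7, 9, 10, 11, 12, 13, 14]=(14)(1 3 5 8 7)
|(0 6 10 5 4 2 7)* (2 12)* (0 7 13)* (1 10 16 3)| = |(0 6 16 3 1 10 5 4 12 2 13)| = 11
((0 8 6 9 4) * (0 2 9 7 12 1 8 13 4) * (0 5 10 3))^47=(0 3 10 5 9 2 4 13)(1 6 12 8 7)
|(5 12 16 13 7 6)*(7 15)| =7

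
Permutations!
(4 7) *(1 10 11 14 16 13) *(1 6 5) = (1 10 11 14 16 13 6 5)(4 7) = [0, 10, 2, 3, 7, 1, 5, 4, 8, 9, 11, 14, 12, 6, 16, 15, 13]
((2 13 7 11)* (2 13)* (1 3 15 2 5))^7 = (1 15 5 3 2)(7 11 13)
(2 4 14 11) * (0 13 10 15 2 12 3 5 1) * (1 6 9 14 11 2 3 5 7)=[13, 0, 4, 7, 11, 6, 9, 1, 8, 14, 15, 12, 5, 10, 2, 3]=(0 13 10 15 3 7 1)(2 4 11 12 5 6 9 14)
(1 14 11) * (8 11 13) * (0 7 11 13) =(0 7 11 1 14)(8 13) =[7, 14, 2, 3, 4, 5, 6, 11, 13, 9, 10, 1, 12, 8, 0]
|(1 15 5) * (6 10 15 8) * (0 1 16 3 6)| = 6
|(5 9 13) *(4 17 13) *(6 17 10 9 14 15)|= |(4 10 9)(5 14 15 6 17 13)|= 6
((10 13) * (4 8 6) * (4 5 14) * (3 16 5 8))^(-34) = (3 16 5 14 4)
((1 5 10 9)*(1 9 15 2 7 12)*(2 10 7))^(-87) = ((1 5 7 12)(10 15))^(-87) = (1 5 7 12)(10 15)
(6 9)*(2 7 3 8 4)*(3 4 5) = (2 7 4)(3 8 5)(6 9) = [0, 1, 7, 8, 2, 3, 9, 4, 5, 6]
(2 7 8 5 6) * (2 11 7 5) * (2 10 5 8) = (2 8 10 5 6 11 7) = [0, 1, 8, 3, 4, 6, 11, 2, 10, 9, 5, 7]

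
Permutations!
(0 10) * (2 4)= (0 10)(2 4)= [10, 1, 4, 3, 2, 5, 6, 7, 8, 9, 0]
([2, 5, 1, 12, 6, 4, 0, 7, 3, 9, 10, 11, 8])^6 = [0, 1, 2, 3, 4, 5, 6, 7, 8, 9, 10, 11, 12]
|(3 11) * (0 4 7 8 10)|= |(0 4 7 8 10)(3 11)|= 10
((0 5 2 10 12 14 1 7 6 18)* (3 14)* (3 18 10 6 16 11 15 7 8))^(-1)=(0 18 12 10 6 2 5)(1 14 3 8)(7 15 11 16)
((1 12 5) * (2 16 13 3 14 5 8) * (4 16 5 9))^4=(1 5 2 8 12)(3 16 9)(4 14 13)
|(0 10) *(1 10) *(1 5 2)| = |(0 5 2 1 10)| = 5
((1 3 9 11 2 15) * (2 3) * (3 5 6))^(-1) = (1 15 2)(3 6 5 11 9)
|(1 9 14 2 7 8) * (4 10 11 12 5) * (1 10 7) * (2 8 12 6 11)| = 12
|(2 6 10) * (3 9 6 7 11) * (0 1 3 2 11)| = |(0 1 3 9 6 10 11 2 7)| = 9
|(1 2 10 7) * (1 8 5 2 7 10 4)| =6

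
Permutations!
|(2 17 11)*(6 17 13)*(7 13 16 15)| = 8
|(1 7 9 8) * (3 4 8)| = 6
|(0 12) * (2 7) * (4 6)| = 2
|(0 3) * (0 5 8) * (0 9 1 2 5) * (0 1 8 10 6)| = 14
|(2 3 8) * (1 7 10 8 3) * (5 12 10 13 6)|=|(1 7 13 6 5 12 10 8 2)|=9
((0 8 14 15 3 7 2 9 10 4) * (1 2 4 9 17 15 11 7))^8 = ((0 8 14 11 7 4)(1 2 17 15 3)(9 10))^8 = (0 14 7)(1 15 2 3 17)(4 8 11)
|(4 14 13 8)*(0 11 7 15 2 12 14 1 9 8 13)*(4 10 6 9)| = 28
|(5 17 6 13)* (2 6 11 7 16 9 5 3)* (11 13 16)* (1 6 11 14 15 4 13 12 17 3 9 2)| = |(1 6 16 2 11 7 14 15 4 13 9 5 3)(12 17)| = 26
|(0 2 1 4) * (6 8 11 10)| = |(0 2 1 4)(6 8 11 10)| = 4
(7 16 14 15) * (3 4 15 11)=(3 4 15 7 16 14 11)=[0, 1, 2, 4, 15, 5, 6, 16, 8, 9, 10, 3, 12, 13, 11, 7, 14]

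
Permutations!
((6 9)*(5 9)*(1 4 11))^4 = (1 4 11)(5 9 6) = ((1 4 11)(5 9 6))^4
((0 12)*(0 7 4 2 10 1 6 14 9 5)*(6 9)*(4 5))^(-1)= (0 5 7 12)(1 10 2 4 9)(6 14)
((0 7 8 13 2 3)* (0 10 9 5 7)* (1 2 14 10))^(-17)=(1 2 3)(5 14 7 10 8 9 13)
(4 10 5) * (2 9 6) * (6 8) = (2 9 8 6)(4 10 5) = [0, 1, 9, 3, 10, 4, 2, 7, 6, 8, 5]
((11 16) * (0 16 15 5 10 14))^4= (0 5 16 10 11 14 15)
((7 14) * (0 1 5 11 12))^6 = (14)(0 1 5 11 12)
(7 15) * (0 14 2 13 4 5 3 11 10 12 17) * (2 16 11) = [14, 1, 13, 2, 5, 3, 6, 15, 8, 9, 12, 10, 17, 4, 16, 7, 11, 0] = (0 14 16 11 10 12 17)(2 13 4 5 3)(7 15)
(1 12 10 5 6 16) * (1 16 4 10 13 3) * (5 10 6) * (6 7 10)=[0, 12, 2, 1, 7, 5, 4, 10, 8, 9, 6, 11, 13, 3, 14, 15, 16]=(16)(1 12 13 3)(4 7 10 6)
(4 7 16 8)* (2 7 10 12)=(2 7 16 8 4 10 12)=[0, 1, 7, 3, 10, 5, 6, 16, 4, 9, 12, 11, 2, 13, 14, 15, 8]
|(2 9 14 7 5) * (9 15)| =|(2 15 9 14 7 5)| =6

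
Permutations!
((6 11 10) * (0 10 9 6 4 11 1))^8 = (0 10 4 11 9 6 1)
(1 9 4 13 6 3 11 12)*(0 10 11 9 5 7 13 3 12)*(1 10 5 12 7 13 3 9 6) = (0 5 13 1 12 10 11)(3 6 7)(4 9) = [5, 12, 2, 6, 9, 13, 7, 3, 8, 4, 11, 0, 10, 1]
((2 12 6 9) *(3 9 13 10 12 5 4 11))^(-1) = ((2 5 4 11 3 9)(6 13 10 12))^(-1) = (2 9 3 11 4 5)(6 12 10 13)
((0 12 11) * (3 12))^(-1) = (0 11 12 3)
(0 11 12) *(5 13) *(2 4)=[11, 1, 4, 3, 2, 13, 6, 7, 8, 9, 10, 12, 0, 5]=(0 11 12)(2 4)(5 13)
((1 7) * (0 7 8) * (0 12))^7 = ((0 7 1 8 12))^7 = (0 1 12 7 8)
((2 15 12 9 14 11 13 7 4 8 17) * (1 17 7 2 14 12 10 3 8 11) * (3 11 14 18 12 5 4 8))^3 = ((1 17 18 12 9 5 4 14)(2 15 10 11 13)(7 8))^3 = (1 12 4 17 9 14 18 5)(2 11 15 13 10)(7 8)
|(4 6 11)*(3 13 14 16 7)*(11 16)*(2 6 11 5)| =|(2 6 16 7 3 13 14 5)(4 11)| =8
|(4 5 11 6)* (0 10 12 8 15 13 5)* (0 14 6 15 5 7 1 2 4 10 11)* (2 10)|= 20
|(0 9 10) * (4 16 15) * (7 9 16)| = |(0 16 15 4 7 9 10)| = 7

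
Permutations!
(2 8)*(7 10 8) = [0, 1, 7, 3, 4, 5, 6, 10, 2, 9, 8] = (2 7 10 8)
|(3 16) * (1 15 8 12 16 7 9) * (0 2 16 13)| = |(0 2 16 3 7 9 1 15 8 12 13)| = 11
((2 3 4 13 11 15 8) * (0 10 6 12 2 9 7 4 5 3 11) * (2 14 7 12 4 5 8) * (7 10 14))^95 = ((0 14 10 6 4 13)(2 11 15)(3 8 9 12 7 5))^95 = (0 13 4 6 10 14)(2 15 11)(3 5 7 12 9 8)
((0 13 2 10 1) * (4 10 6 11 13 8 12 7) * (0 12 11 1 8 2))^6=((0 2 6 1 12 7 4 10 8 11 13))^6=(0 4 2 10 6 8 1 11 12 13 7)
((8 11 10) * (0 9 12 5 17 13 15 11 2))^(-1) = ((0 9 12 5 17 13 15 11 10 8 2))^(-1) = (0 2 8 10 11 15 13 17 5 12 9)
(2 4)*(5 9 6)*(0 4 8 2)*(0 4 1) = (0 1)(2 8)(5 9 6) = [1, 0, 8, 3, 4, 9, 5, 7, 2, 6]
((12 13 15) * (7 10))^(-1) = (7 10)(12 15 13)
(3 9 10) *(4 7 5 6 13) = [0, 1, 2, 9, 7, 6, 13, 5, 8, 10, 3, 11, 12, 4] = (3 9 10)(4 7 5 6 13)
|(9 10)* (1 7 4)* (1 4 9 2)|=5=|(1 7 9 10 2)|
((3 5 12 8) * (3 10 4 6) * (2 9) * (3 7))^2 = (3 12 10 6)(4 7 5 8)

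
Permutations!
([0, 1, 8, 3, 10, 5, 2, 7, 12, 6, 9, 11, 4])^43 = [0, 1, 8, 3, 10, 5, 2, 7, 12, 6, 9, 11, 4]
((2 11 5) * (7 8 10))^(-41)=(2 11 5)(7 8 10)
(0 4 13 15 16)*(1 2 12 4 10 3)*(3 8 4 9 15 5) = (0 10 8 4 13 5 3 1 2 12 9 15 16) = [10, 2, 12, 1, 13, 3, 6, 7, 4, 15, 8, 11, 9, 5, 14, 16, 0]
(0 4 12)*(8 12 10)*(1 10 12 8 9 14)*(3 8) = [4, 10, 2, 8, 12, 5, 6, 7, 3, 14, 9, 11, 0, 13, 1] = (0 4 12)(1 10 9 14)(3 8)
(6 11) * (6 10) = (6 11 10) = [0, 1, 2, 3, 4, 5, 11, 7, 8, 9, 6, 10]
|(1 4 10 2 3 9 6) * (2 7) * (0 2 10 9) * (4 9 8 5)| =6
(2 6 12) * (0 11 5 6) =[11, 1, 0, 3, 4, 6, 12, 7, 8, 9, 10, 5, 2] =(0 11 5 6 12 2)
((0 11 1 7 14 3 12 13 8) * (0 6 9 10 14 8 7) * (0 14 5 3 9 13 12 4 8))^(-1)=((0 11 1 14 9 10 5 3 4 8 6 13 7))^(-1)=(0 7 13 6 8 4 3 5 10 9 14 1 11)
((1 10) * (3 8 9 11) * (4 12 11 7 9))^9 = (1 10)(3 11 12 4 8)(7 9)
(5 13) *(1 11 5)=(1 11 5 13)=[0, 11, 2, 3, 4, 13, 6, 7, 8, 9, 10, 5, 12, 1]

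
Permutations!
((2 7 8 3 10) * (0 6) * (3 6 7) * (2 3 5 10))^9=((0 7 8 6)(2 5 10 3))^9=(0 7 8 6)(2 5 10 3)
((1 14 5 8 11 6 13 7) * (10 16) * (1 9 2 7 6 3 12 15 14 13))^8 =(16)(1 6 13)(2 9 7)(3 12 15 14 5 8 11)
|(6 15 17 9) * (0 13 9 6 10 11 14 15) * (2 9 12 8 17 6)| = 12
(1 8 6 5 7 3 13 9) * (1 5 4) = (1 8 6 4)(3 13 9 5 7) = [0, 8, 2, 13, 1, 7, 4, 3, 6, 5, 10, 11, 12, 9]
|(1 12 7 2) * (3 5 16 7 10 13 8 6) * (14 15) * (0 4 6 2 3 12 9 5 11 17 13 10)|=|(0 4 6 12)(1 9 5 16 7 3 11 17 13 8 2)(14 15)|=44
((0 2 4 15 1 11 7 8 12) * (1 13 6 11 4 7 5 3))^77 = ((0 2 7 8 12)(1 4 15 13 6 11 5 3))^77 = (0 7 12 2 8)(1 11 15 3 6 4 5 13)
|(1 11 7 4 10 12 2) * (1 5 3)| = 9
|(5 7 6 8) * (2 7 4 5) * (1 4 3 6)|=8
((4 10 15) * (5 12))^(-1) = (4 15 10)(5 12)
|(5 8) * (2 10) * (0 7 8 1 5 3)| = 4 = |(0 7 8 3)(1 5)(2 10)|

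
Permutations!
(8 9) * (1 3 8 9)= (9)(1 3 8)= [0, 3, 2, 8, 4, 5, 6, 7, 1, 9]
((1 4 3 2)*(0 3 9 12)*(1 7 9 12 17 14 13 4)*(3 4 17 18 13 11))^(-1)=(0 12 4)(2 3 11 14 17 13 18 9 7)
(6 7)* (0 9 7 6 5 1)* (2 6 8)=[9, 0, 6, 3, 4, 1, 8, 5, 2, 7]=(0 9 7 5 1)(2 6 8)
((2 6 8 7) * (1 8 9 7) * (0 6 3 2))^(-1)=((0 6 9 7)(1 8)(2 3))^(-1)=(0 7 9 6)(1 8)(2 3)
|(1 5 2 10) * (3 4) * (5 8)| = |(1 8 5 2 10)(3 4)| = 10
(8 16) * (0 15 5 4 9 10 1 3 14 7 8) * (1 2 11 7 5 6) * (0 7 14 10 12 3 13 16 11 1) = [15, 13, 1, 10, 9, 4, 0, 8, 11, 12, 2, 14, 3, 16, 5, 6, 7] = (0 15 6)(1 13 16 7 8 11 14 5 4 9 12 3 10 2)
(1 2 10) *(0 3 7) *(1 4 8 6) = (0 3 7)(1 2 10 4 8 6) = [3, 2, 10, 7, 8, 5, 1, 0, 6, 9, 4]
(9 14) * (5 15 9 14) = (5 15 9) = [0, 1, 2, 3, 4, 15, 6, 7, 8, 5, 10, 11, 12, 13, 14, 9]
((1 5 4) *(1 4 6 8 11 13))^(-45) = ((1 5 6 8 11 13))^(-45) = (1 8)(5 11)(6 13)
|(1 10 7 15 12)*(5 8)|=|(1 10 7 15 12)(5 8)|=10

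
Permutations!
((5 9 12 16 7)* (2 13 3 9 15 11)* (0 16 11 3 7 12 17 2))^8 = ((0 16 12 11)(2 13 7 5 15 3 9 17))^8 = (17)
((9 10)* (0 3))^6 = (10)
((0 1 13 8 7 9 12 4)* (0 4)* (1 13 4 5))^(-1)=((0 13 8 7 9 12)(1 4 5))^(-1)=(0 12 9 7 8 13)(1 5 4)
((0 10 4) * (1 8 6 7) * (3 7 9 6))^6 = ((0 10 4)(1 8 3 7)(6 9))^6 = (10)(1 3)(7 8)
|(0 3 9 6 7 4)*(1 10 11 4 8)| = |(0 3 9 6 7 8 1 10 11 4)| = 10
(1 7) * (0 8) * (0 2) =(0 8 2)(1 7) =[8, 7, 0, 3, 4, 5, 6, 1, 2]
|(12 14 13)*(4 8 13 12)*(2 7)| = 6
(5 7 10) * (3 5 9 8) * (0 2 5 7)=[2, 1, 5, 7, 4, 0, 6, 10, 3, 8, 9]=(0 2 5)(3 7 10 9 8)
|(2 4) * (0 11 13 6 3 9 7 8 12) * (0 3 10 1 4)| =40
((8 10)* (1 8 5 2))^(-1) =(1 2 5 10 8)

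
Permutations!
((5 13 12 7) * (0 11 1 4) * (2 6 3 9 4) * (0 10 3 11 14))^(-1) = ((0 14)(1 2 6 11)(3 9 4 10)(5 13 12 7))^(-1) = (0 14)(1 11 6 2)(3 10 4 9)(5 7 12 13)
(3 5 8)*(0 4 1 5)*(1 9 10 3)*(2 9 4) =(0 2 9 10 3)(1 5 8) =[2, 5, 9, 0, 4, 8, 6, 7, 1, 10, 3]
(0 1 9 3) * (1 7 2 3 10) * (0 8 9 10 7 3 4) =(0 3 8 9 7 2 4)(1 10) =[3, 10, 4, 8, 0, 5, 6, 2, 9, 7, 1]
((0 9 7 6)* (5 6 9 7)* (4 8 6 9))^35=((0 7 4 8 6)(5 9))^35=(5 9)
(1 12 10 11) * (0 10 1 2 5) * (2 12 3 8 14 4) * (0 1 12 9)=(0 10 11 9)(1 3 8 14 4 2 5)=[10, 3, 5, 8, 2, 1, 6, 7, 14, 0, 11, 9, 12, 13, 4]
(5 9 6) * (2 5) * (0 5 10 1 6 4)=[5, 6, 10, 3, 0, 9, 2, 7, 8, 4, 1]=(0 5 9 4)(1 6 2 10)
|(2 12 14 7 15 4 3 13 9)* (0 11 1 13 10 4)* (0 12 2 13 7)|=|(0 11 1 7 15 12 14)(3 10 4)(9 13)|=42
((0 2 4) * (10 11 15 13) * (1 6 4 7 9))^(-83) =((0 2 7 9 1 6 4)(10 11 15 13))^(-83) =(0 2 7 9 1 6 4)(10 11 15 13)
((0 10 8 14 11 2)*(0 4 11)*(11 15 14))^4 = ((0 10 8 11 2 4 15 14))^4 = (0 2)(4 10)(8 15)(11 14)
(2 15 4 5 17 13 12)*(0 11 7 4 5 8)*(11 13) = [13, 1, 15, 3, 8, 17, 6, 4, 0, 9, 10, 7, 2, 12, 14, 5, 16, 11] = (0 13 12 2 15 5 17 11 7 4 8)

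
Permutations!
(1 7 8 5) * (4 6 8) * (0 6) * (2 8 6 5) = [5, 7, 8, 3, 0, 1, 6, 4, 2] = (0 5 1 7 4)(2 8)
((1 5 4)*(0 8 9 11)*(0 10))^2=((0 8 9 11 10)(1 5 4))^2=(0 9 10 8 11)(1 4 5)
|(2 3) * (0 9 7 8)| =4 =|(0 9 7 8)(2 3)|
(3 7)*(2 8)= (2 8)(3 7)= [0, 1, 8, 7, 4, 5, 6, 3, 2]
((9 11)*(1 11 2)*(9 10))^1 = (1 11 10 9 2) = ((1 11 10 9 2))^1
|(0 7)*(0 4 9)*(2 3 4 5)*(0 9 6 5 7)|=5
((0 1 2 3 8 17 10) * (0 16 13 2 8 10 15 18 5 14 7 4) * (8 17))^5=(0 5 1 14 17 7 15 4 18)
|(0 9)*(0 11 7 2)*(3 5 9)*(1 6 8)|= |(0 3 5 9 11 7 2)(1 6 8)|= 21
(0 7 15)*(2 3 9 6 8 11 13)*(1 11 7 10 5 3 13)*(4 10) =(0 4 10 5 3 9 6 8 7 15)(1 11)(2 13) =[4, 11, 13, 9, 10, 3, 8, 15, 7, 6, 5, 1, 12, 2, 14, 0]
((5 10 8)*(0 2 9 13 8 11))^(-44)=(0 8)(2 5)(9 10)(11 13)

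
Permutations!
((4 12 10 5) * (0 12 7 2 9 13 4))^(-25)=(13)(0 5 10 12)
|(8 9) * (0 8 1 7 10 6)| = 7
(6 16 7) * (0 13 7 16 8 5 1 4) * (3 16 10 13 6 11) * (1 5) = (0 6 8 1 4)(3 16 10 13 7 11) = [6, 4, 2, 16, 0, 5, 8, 11, 1, 9, 13, 3, 12, 7, 14, 15, 10]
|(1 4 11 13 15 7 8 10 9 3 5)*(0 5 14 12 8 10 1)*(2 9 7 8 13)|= 22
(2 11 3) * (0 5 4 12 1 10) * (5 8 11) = (0 8 11 3 2 5 4 12 1 10) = [8, 10, 5, 2, 12, 4, 6, 7, 11, 9, 0, 3, 1]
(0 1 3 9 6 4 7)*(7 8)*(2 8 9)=(0 1 3 2 8 7)(4 9 6)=[1, 3, 8, 2, 9, 5, 4, 0, 7, 6]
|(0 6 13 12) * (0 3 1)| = 6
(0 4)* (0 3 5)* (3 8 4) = (0 3 5)(4 8) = [3, 1, 2, 5, 8, 0, 6, 7, 4]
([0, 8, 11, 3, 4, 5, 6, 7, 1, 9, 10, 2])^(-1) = (1 8)(2 11)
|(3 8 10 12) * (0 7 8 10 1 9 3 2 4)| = 10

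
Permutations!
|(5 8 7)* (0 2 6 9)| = 12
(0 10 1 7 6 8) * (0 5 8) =[10, 7, 2, 3, 4, 8, 0, 6, 5, 9, 1] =(0 10 1 7 6)(5 8)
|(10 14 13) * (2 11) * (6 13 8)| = 10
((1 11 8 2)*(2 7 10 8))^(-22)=((1 11 2)(7 10 8))^(-22)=(1 2 11)(7 8 10)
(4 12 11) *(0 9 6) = (0 9 6)(4 12 11) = [9, 1, 2, 3, 12, 5, 0, 7, 8, 6, 10, 4, 11]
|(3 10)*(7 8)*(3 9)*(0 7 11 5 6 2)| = 21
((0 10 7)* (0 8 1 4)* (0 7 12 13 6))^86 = ((0 10 12 13 6)(1 4 7 8))^86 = (0 10 12 13 6)(1 7)(4 8)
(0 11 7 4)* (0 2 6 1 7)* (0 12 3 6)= (0 11 12 3 6 1 7 4 2)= [11, 7, 0, 6, 2, 5, 1, 4, 8, 9, 10, 12, 3]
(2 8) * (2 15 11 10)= (2 8 15 11 10)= [0, 1, 8, 3, 4, 5, 6, 7, 15, 9, 2, 10, 12, 13, 14, 11]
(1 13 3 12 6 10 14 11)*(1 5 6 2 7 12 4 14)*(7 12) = (1 13 3 4 14 11 5 6 10)(2 12) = [0, 13, 12, 4, 14, 6, 10, 7, 8, 9, 1, 5, 2, 3, 11]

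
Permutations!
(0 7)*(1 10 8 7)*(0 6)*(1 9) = [9, 10, 2, 3, 4, 5, 0, 6, 7, 1, 8] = (0 9 1 10 8 7 6)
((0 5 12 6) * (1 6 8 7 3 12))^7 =((0 5 1 6)(3 12 8 7))^7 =(0 6 1 5)(3 7 8 12)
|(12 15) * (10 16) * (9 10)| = |(9 10 16)(12 15)| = 6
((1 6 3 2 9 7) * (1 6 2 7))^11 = ((1 2 9)(3 7 6))^11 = (1 9 2)(3 6 7)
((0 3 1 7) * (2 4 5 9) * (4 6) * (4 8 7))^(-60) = ((0 3 1 4 5 9 2 6 8 7))^(-60) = (9)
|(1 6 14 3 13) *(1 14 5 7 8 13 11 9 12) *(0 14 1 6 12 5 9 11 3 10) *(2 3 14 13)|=|(0 13 1 12 6 9 5 7 8 2 3 14 10)|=13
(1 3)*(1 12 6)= (1 3 12 6)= [0, 3, 2, 12, 4, 5, 1, 7, 8, 9, 10, 11, 6]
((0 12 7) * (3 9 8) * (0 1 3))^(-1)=(0 8 9 3 1 7 12)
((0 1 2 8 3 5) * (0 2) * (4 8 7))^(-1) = ((0 1)(2 7 4 8 3 5))^(-1) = (0 1)(2 5 3 8 4 7)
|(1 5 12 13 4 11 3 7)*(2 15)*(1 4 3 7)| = 30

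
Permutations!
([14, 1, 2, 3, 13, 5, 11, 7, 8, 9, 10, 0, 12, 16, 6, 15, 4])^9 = [14, 1, 2, 3, 4, 5, 11, 7, 8, 9, 10, 0, 12, 13, 6, 15, 16]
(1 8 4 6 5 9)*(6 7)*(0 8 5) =(0 8 4 7 6)(1 5 9) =[8, 5, 2, 3, 7, 9, 0, 6, 4, 1]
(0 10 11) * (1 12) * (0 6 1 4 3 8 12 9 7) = [10, 9, 2, 8, 3, 5, 1, 0, 12, 7, 11, 6, 4] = (0 10 11 6 1 9 7)(3 8 12 4)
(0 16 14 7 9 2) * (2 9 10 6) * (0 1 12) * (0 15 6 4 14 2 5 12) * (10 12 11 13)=(0 16 2 1)(4 14 7 12 15 6 5 11 13 10)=[16, 0, 1, 3, 14, 11, 5, 12, 8, 9, 4, 13, 15, 10, 7, 6, 2]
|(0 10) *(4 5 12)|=6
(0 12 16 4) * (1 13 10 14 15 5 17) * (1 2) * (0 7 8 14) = [12, 13, 1, 3, 7, 17, 6, 8, 14, 9, 0, 11, 16, 10, 15, 5, 4, 2] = (0 12 16 4 7 8 14 15 5 17 2 1 13 10)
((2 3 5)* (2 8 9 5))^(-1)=(2 3)(5 9 8)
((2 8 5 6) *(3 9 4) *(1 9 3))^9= (9)(2 8 5 6)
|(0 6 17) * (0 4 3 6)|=|(3 6 17 4)|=4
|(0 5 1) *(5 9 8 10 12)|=|(0 9 8 10 12 5 1)|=7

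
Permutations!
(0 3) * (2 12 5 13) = (0 3)(2 12 5 13) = [3, 1, 12, 0, 4, 13, 6, 7, 8, 9, 10, 11, 5, 2]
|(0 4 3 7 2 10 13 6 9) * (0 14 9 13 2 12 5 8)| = 14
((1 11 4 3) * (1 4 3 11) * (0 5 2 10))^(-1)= ((0 5 2 10)(3 4 11))^(-1)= (0 10 2 5)(3 11 4)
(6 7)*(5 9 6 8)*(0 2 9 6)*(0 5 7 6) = (0 2 9 5)(7 8) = [2, 1, 9, 3, 4, 0, 6, 8, 7, 5]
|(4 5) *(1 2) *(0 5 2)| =5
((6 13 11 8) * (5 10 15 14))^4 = (15)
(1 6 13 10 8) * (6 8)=(1 8)(6 13 10)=[0, 8, 2, 3, 4, 5, 13, 7, 1, 9, 6, 11, 12, 10]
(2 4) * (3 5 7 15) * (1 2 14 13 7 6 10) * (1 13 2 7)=[0, 7, 4, 5, 14, 6, 10, 15, 8, 9, 13, 11, 12, 1, 2, 3]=(1 7 15 3 5 6 10 13)(2 4 14)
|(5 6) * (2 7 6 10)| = |(2 7 6 5 10)| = 5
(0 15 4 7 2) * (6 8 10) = (0 15 4 7 2)(6 8 10) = [15, 1, 0, 3, 7, 5, 8, 2, 10, 9, 6, 11, 12, 13, 14, 4]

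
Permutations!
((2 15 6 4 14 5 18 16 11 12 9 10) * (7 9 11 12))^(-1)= (2 10 9 7 11 12 16 18 5 14 4 6 15)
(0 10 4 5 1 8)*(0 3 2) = (0 10 4 5 1 8 3 2) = [10, 8, 0, 2, 5, 1, 6, 7, 3, 9, 4]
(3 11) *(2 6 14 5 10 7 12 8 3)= [0, 1, 6, 11, 4, 10, 14, 12, 3, 9, 7, 2, 8, 13, 5]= (2 6 14 5 10 7 12 8 3 11)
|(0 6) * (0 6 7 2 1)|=|(0 7 2 1)|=4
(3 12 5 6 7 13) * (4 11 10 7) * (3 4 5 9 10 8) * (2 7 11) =(2 7 13 4)(3 12 9 10 11 8)(5 6) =[0, 1, 7, 12, 2, 6, 5, 13, 3, 10, 11, 8, 9, 4]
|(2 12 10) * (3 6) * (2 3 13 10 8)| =12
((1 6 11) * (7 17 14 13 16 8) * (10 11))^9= (1 6 10 11)(7 13)(8 14)(16 17)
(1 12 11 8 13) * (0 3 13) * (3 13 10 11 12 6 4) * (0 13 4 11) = (0 4 3 10)(1 6 11 8 13) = [4, 6, 2, 10, 3, 5, 11, 7, 13, 9, 0, 8, 12, 1]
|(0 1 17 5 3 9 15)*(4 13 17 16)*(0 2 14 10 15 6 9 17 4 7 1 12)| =|(0 12)(1 16 7)(2 14 10 15)(3 17 5)(4 13)(6 9)| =12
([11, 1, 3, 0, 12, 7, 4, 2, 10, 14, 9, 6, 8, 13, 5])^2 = [6, 1, 0, 11, 8, 2, 12, 3, 9, 5, 14, 4, 10, 13, 7]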